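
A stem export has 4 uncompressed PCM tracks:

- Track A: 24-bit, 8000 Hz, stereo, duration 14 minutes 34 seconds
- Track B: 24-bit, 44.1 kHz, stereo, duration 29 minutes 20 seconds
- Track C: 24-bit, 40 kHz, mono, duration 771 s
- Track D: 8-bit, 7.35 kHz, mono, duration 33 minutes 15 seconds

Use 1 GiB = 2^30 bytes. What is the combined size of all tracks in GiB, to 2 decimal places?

Track A: 14 minutes 34 seconds = 874 s; 8,000 × 874 × 3 × 2 = 41,952,000 bytes.
Track B: 29 minutes 20 seconds = 1,760 s; 44,100 × 1,760 × 3 × 2 = 465,696,000 bytes.
Track C: 40,000 × 771 × 3 × 1 = 92,520,000 bytes.
Track D: 33 minutes 15 seconds = 1,995 s; 7,350 × 1,995 × 1 × 1 = 14,663,250 bytes.
Total = 614,831,250 bytes = 0.57 GiB.

0.57 GiB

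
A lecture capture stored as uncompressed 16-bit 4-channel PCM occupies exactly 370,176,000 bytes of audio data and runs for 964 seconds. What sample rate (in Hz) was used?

Bytes = sample_rate × seconds × bytes_per_sample × channels.
sample_rate = 370,176,000 / (964 × 2 × 4) = 370,176,000 / 7,712 = 48,000 Hz.

48,000 Hz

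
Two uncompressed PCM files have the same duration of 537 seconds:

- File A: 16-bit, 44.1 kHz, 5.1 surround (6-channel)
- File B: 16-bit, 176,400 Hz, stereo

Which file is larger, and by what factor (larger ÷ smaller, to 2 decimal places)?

File A: 44,100 × 2 × 6 = 529,200 bytes/s.
File B: 176,400 × 2 × 2 = 705,600 bytes/s.
File B is larger; ratio = 378,907,200 / 284,180,400 = 1.33.

File B, by a factor of 1.33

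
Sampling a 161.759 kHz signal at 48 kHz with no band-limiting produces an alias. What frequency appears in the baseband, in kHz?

Nyquist = 48,000/2 = 24,000 Hz; 161,759 Hz exceeds it.
Alias = |161,759 − 3×48,000| = |161,759 − 144,000| = 17,759 Hz = 17.759 kHz.

17.759 kHz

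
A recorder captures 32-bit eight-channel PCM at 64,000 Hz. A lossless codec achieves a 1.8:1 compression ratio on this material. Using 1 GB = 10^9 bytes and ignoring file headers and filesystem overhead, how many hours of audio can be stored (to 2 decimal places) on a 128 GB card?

Uncompressed byte rate = 64,000 × 4 × 8 = 2,048,000 bytes/s.
After 1.8:1 compression, effective rate ≈ 1137777.78 bytes/s.
Capacity = 128 × 1,000,000,000 = 128,000,000,000 bytes.
128,000,000,000 / effective rate ≈ 112500 s → 31.25 hours.

31.25 hours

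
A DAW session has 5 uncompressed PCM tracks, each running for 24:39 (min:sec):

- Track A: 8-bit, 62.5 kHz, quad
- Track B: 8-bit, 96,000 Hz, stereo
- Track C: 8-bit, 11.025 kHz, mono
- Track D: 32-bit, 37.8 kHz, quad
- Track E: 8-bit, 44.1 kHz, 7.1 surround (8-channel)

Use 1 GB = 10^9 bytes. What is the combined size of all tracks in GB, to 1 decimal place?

2.1 GB

24:39 (min:sec) = 1,479 s.
Track A: 62,500 × 1,479 × 1 × 4 = 369,750,000 bytes.
Track B: 96,000 × 1,479 × 1 × 2 = 283,968,000 bytes.
Track C: 11,025 × 1,479 × 1 × 1 = 16,305,975 bytes.
Track D: 37,800 × 1,479 × 4 × 4 = 894,499,200 bytes.
Track E: 44,100 × 1,479 × 1 × 8 = 521,791,200 bytes.
Total = 2,086,314,375 bytes = 2.1 GB.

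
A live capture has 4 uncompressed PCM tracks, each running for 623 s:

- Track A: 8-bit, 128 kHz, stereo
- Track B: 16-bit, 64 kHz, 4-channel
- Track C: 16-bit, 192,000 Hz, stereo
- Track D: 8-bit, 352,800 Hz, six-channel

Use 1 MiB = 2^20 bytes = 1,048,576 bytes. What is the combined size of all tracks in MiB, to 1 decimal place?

Track A: 128,000 × 623 × 1 × 2 = 159,488,000 bytes.
Track B: 64,000 × 623 × 2 × 4 = 318,976,000 bytes.
Track C: 192,000 × 623 × 2 × 2 = 478,464,000 bytes.
Track D: 352,800 × 623 × 1 × 6 = 1,318,766,400 bytes.
Total = 2,275,694,400 bytes = 2170.3 MiB.

2170.3 MiB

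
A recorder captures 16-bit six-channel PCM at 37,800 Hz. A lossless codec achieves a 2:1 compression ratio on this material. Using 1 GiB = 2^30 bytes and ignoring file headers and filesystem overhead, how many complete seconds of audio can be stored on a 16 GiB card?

Uncompressed byte rate = 37,800 × 2 × 6 = 453,600 bytes/s.
After 2:1 compression, effective rate ≈ 226800 bytes/s.
Capacity = 16 × 1,073,741,824 = 17,179,869,184 bytes.
17,179,869,184 / effective rate ≈ 75748.98 s → 75,748 seconds.

75,748 seconds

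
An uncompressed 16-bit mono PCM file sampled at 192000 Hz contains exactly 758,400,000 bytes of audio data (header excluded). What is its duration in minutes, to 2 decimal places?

32.92 minutes

Byte rate = 192,000 × 2 × 1 = 384,000 bytes/s.
Duration = 758,400,000 / 384,000 = 1,975 s.
1,975 s / 60 = 32.92 minutes.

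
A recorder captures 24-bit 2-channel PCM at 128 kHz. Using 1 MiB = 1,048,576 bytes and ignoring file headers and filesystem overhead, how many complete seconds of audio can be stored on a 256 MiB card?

349 seconds

Uncompressed byte rate = 128,000 × 3 × 2 = 768,000 bytes/s.
Capacity = 256 × 1,048,576 = 268,435,456 bytes.
268,435,456 / 768,000 ≈ 349.53 s → 349 seconds.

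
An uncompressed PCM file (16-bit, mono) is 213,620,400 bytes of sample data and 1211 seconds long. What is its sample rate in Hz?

Bytes = sample_rate × seconds × bytes_per_sample × channels.
sample_rate = 213,620,400 / (1,211 × 2 × 1) = 213,620,400 / 2,422 = 88,200 Hz.

88,200 Hz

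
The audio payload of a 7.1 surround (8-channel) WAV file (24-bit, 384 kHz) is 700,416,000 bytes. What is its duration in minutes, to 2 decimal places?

Byte rate = 384,000 × 3 × 8 = 9,216,000 bytes/s.
Duration = 700,416,000 / 9,216,000 = 76 s.
76 s / 60 = 1.27 minutes.

1.27 minutes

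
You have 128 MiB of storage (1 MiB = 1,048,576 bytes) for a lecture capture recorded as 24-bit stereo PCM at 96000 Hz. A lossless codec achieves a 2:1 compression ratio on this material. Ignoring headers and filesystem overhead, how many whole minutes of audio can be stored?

Uncompressed byte rate = 96,000 × 3 × 2 = 576,000 bytes/s.
After 2:1 compression, effective rate ≈ 288000 bytes/s.
Capacity = 128 × 1,048,576 = 134,217,728 bytes.
134,217,728 / effective rate ≈ 466.03 s → 7 minutes.

7 minutes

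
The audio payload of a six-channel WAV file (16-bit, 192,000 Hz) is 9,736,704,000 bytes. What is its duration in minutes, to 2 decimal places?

Byte rate = 192,000 × 2 × 6 = 2,304,000 bytes/s.
Duration = 9,736,704,000 / 2,304,000 = 4,226 s.
4,226 s / 60 = 70.43 minutes.

70.43 minutes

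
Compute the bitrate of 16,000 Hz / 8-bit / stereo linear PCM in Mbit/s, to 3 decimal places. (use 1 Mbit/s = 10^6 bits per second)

0.256 Mbit/s

Bit rate = 16,000 × 8 × 2 = 256,000 bits/s.
= 0.256 Mbit/s.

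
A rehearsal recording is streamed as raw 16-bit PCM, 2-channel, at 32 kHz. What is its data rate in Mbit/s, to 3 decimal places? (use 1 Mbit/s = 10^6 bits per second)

1.024 Mbit/s

Bit rate = 32,000 × 16 × 2 = 1,024,000 bits/s.
= 1.024 Mbit/s.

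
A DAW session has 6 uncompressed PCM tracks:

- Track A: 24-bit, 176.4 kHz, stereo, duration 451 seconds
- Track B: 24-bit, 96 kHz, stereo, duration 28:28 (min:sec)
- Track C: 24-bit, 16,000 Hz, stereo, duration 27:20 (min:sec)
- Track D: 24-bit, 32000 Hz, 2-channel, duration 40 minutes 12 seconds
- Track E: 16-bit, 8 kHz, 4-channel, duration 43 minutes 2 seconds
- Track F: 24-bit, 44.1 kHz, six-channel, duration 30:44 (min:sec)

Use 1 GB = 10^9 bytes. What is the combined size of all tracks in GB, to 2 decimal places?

3.71 GB

Track A: 176,400 × 451 × 3 × 2 = 477,338,400 bytes.
Track B: 28:28 (min:sec) = 1,708 s; 96,000 × 1,708 × 3 × 2 = 983,808,000 bytes.
Track C: 27:20 (min:sec) = 1,640 s; 16,000 × 1,640 × 3 × 2 = 157,440,000 bytes.
Track D: 40 minutes 12 seconds = 2,412 s; 32,000 × 2,412 × 3 × 2 = 463,104,000 bytes.
Track E: 43 minutes 2 seconds = 2,582 s; 8,000 × 2,582 × 2 × 4 = 165,248,000 bytes.
Track F: 30:44 (min:sec) = 1,844 s; 44,100 × 1,844 × 3 × 6 = 1,463,767,200 bytes.
Total = 3,710,705,600 bytes = 3.71 GB.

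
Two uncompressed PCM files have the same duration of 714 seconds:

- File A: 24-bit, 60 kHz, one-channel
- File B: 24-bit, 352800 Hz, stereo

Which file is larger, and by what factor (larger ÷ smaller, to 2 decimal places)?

File A: 60,000 × 3 × 1 = 180,000 bytes/s.
File B: 352,800 × 3 × 2 = 2,116,800 bytes/s.
File B is larger; ratio = 1,511,395,200 / 128,520,000 = 11.76.

File B, by a factor of 11.76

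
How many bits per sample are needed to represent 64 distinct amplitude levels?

log2(64) = 6.

6 bits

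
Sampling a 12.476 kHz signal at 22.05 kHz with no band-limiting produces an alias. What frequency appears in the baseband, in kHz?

Nyquist = 22,050/2 = 11,025 Hz; 12,476 Hz exceeds it.
Alias = |12,476 − 1×22,050| = |12,476 − 22,050| = 9,574 Hz = 9.574 kHz.

9.574 kHz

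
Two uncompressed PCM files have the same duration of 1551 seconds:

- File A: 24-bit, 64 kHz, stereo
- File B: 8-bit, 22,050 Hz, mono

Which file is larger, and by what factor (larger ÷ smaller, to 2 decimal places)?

File A: 64,000 × 3 × 2 = 384,000 bytes/s.
File B: 22,050 × 1 × 1 = 22,050 bytes/s.
File A is larger; ratio = 595,584,000 / 34,199,550 = 17.41.

File A, by a factor of 17.41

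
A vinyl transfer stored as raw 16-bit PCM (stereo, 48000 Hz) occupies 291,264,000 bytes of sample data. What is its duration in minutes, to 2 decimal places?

25.28 minutes

Byte rate = 48,000 × 2 × 2 = 192,000 bytes/s.
Duration = 291,264,000 / 192,000 = 1,517 s.
1,517 s / 60 = 25.28 minutes.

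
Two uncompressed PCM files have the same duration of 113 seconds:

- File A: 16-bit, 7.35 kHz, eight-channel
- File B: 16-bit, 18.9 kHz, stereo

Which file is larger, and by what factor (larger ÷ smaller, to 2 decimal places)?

File A, by a factor of 1.56

File A: 7,350 × 2 × 8 = 117,600 bytes/s.
File B: 18,900 × 2 × 2 = 75,600 bytes/s.
File A is larger; ratio = 13,288,800 / 8,542,800 = 1.56.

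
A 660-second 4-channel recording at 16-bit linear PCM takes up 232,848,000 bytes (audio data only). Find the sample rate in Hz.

44,100 Hz

Bytes = sample_rate × seconds × bytes_per_sample × channels.
sample_rate = 232,848,000 / (660 × 2 × 4) = 232,848,000 / 5,280 = 44,100 Hz.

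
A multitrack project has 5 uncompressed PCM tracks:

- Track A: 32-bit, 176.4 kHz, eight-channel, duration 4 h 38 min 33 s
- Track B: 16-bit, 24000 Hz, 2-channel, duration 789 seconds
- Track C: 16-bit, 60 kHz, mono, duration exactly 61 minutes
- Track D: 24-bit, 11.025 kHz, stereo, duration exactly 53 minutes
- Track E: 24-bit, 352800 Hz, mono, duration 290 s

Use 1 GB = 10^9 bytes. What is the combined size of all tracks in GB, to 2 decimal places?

Track A: 4 h 38 min 33 s = 16,713 s; 176,400 × 16,713 × 4 × 8 = 94,341,542,400 bytes.
Track B: 24,000 × 789 × 2 × 2 = 75,744,000 bytes.
Track C: exactly 61 minutes = 3,660 s; 60,000 × 3,660 × 2 × 1 = 439,200,000 bytes.
Track D: exactly 53 minutes = 3,180 s; 11,025 × 3,180 × 3 × 2 = 210,357,000 bytes.
Track E: 352,800 × 290 × 3 × 1 = 306,936,000 bytes.
Total = 95,373,779,400 bytes = 95.37 GB.

95.37 GB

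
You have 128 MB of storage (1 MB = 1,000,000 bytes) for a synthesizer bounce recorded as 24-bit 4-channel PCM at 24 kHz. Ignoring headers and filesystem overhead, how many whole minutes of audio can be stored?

7 minutes

Uncompressed byte rate = 24,000 × 3 × 4 = 288,000 bytes/s.
Capacity = 128 × 1,000,000 = 128,000,000 bytes.
128,000,000 / 288,000 ≈ 444.44 s → 7 minutes.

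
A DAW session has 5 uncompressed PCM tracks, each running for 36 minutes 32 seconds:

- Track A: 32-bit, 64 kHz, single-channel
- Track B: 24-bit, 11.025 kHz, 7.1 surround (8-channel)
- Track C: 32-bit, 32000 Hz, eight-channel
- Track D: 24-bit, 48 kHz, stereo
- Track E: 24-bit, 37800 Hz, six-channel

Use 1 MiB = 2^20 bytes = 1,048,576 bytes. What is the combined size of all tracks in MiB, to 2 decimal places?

5253.31 MiB

36 minutes 32 seconds = 2,192 s.
Track A: 64,000 × 2,192 × 4 × 1 = 561,152,000 bytes.
Track B: 11,025 × 2,192 × 3 × 8 = 580,003,200 bytes.
Track C: 32,000 × 2,192 × 4 × 8 = 2,244,608,000 bytes.
Track D: 48,000 × 2,192 × 3 × 2 = 631,296,000 bytes.
Track E: 37,800 × 2,192 × 3 × 6 = 1,491,436,800 bytes.
Total = 5,508,496,000 bytes = 5253.31 MiB.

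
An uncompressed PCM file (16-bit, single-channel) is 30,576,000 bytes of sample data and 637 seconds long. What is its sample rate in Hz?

Bytes = sample_rate × seconds × bytes_per_sample × channels.
sample_rate = 30,576,000 / (637 × 2 × 1) = 30,576,000 / 1,274 = 24,000 Hz.

24,000 Hz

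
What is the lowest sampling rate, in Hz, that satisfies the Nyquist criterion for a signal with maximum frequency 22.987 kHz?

45,974 Hz

Minimum sample rate = 2 × 22,987 Hz = 45,974 Hz.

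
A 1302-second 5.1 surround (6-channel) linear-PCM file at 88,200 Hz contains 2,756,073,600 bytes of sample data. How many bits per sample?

32 bits

Bytes per sample = 2,756,073,600 / (88,200 × 1,302 × 6) = 2,756,073,600 / 689,018,400 = 4.
Bit depth = 4 × 8 = 32 bits.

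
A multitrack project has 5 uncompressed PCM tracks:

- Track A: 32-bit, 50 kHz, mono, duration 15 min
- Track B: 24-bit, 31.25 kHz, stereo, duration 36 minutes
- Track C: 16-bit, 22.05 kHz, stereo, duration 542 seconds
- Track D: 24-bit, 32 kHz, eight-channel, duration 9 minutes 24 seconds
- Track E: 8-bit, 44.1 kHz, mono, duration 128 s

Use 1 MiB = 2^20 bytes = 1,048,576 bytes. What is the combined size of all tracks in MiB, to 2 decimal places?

Track A: 15 min = 900 s; 50,000 × 900 × 4 × 1 = 180,000,000 bytes.
Track B: 36 minutes = 2,160 s; 31,250 × 2,160 × 3 × 2 = 405,000,000 bytes.
Track C: 22,050 × 542 × 2 × 2 = 47,804,400 bytes.
Track D: 9 minutes 24 seconds = 564 s; 32,000 × 564 × 3 × 8 = 433,152,000 bytes.
Track E: 44,100 × 128 × 1 × 1 = 5,644,800 bytes.
Total = 1,071,601,200 bytes = 1021.96 MiB.

1021.96 MiB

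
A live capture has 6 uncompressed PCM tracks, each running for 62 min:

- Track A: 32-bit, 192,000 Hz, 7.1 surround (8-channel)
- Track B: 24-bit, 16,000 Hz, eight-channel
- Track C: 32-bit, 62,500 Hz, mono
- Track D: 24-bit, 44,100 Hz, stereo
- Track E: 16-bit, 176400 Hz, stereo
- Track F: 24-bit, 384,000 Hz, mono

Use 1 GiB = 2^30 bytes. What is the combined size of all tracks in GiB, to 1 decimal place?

30.8 GiB

62 min = 3,720 s.
Track A: 192,000 × 3,720 × 4 × 8 = 22,855,680,000 bytes.
Track B: 16,000 × 3,720 × 3 × 8 = 1,428,480,000 bytes.
Track C: 62,500 × 3,720 × 4 × 1 = 930,000,000 bytes.
Track D: 44,100 × 3,720 × 3 × 2 = 984,312,000 bytes.
Track E: 176,400 × 3,720 × 2 × 2 = 2,624,832,000 bytes.
Track F: 384,000 × 3,720 × 3 × 1 = 4,285,440,000 bytes.
Total = 33,108,744,000 bytes = 30.8 GiB.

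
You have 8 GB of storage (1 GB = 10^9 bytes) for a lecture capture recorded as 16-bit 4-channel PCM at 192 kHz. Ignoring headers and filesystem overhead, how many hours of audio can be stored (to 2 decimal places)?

1.45 hours

Uncompressed byte rate = 192,000 × 2 × 4 = 1,536,000 bytes/s.
Capacity = 8 × 1,000,000,000 = 8,000,000,000 bytes.
8,000,000,000 / 1,536,000 ≈ 5208.33 s → 1.45 hours.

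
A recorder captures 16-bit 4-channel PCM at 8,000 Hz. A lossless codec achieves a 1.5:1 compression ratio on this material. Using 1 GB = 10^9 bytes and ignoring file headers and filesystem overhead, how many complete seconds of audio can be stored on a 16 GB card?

Uncompressed byte rate = 8,000 × 2 × 4 = 64,000 bytes/s.
After 1.5:1 compression, effective rate ≈ 42666.67 bytes/s.
Capacity = 16 × 1,000,000,000 = 16,000,000,000 bytes.
16,000,000,000 / effective rate ≈ 375000 s → 375,000 seconds.

375,000 seconds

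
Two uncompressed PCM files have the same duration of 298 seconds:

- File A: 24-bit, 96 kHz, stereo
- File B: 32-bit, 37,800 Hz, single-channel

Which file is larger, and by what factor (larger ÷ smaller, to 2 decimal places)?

File A: 96,000 × 3 × 2 = 576,000 bytes/s.
File B: 37,800 × 4 × 1 = 151,200 bytes/s.
File A is larger; ratio = 171,648,000 / 45,057,600 = 3.81.

File A, by a factor of 3.81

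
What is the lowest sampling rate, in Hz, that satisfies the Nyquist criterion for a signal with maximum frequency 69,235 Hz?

138,470 Hz

Minimum sample rate = 2 × 69,235 Hz = 138,470 Hz.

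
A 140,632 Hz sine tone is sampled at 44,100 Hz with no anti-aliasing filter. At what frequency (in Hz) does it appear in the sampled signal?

8,332 Hz

Nyquist = 44,100/2 = 22,050 Hz; 140,632 Hz exceeds it.
Alias = |140,632 − 3×44,100| = |140,632 − 132,300| = 8,332 Hz.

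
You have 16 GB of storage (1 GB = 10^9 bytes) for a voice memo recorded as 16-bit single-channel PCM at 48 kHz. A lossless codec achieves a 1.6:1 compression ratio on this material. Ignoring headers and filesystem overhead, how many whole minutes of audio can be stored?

4,444 minutes

Uncompressed byte rate = 48,000 × 2 × 1 = 96,000 bytes/s.
After 1.6:1 compression, effective rate ≈ 60000 bytes/s.
Capacity = 16 × 1,000,000,000 = 16,000,000,000 bytes.
16,000,000,000 / effective rate ≈ 266666.67 s → 4,444 minutes.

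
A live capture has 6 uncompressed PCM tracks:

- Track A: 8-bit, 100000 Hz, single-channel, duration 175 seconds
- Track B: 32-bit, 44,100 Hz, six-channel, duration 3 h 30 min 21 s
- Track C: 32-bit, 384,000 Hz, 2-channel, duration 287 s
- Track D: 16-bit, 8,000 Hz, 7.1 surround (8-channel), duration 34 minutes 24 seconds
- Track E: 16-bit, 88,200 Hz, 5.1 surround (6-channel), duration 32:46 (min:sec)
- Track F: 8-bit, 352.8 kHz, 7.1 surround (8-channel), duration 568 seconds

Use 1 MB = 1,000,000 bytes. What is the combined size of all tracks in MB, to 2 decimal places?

18205.36 MB

Track A: 100,000 × 175 × 1 × 1 = 17,500,000 bytes.
Track B: 3 h 30 min 21 s = 12,621 s; 44,100 × 12,621 × 4 × 6 = 13,358,066,400 bytes.
Track C: 384,000 × 287 × 4 × 2 = 881,664,000 bytes.
Track D: 34 minutes 24 seconds = 2,064 s; 8,000 × 2,064 × 2 × 8 = 264,192,000 bytes.
Track E: 32:46 (min:sec) = 1,966 s; 88,200 × 1,966 × 2 × 6 = 2,080,814,400 bytes.
Track F: 352,800 × 568 × 1 × 8 = 1,603,123,200 bytes.
Total = 18,205,360,000 bytes = 18205.36 MB.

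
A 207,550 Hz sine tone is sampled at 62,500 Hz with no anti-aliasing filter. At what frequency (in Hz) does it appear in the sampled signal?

Nyquist = 62,500/2 = 31,250 Hz; 207,550 Hz exceeds it.
Alias = |207,550 − 3×62,500| = |207,550 − 187,500| = 20,050 Hz.

20,050 Hz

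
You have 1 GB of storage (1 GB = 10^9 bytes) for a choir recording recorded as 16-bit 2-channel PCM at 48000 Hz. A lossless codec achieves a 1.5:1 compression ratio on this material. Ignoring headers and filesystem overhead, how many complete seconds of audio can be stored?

Uncompressed byte rate = 48,000 × 2 × 2 = 192,000 bytes/s.
After 1.5:1 compression, effective rate ≈ 128000 bytes/s.
Capacity = 1 × 1,000,000,000 = 1,000,000,000 bytes.
1,000,000,000 / effective rate ≈ 7812.5 s → 7,812 seconds.

7,812 seconds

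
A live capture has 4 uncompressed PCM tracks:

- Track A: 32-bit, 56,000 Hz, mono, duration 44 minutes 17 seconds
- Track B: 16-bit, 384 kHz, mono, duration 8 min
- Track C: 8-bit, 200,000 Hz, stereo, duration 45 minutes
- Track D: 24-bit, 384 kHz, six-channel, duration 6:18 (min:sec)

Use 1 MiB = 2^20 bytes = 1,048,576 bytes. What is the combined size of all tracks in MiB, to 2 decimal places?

Track A: 44 minutes 17 seconds = 2,657 s; 56,000 × 2,657 × 4 × 1 = 595,168,000 bytes.
Track B: 8 min = 480 s; 384,000 × 480 × 2 × 1 = 368,640,000 bytes.
Track C: 45 minutes = 2,700 s; 200,000 × 2,700 × 1 × 2 = 1,080,000,000 bytes.
Track D: 6:18 (min:sec) = 378 s; 384,000 × 378 × 3 × 6 = 2,612,736,000 bytes.
Total = 4,656,544,000 bytes = 4440.83 MiB.

4440.83 MiB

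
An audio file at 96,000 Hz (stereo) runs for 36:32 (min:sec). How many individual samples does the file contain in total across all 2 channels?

36:32 (min:sec) = 2,192 s.
96,000 × 2,192 s × 2 ch = 420,864,000 samples.

420,864,000 samples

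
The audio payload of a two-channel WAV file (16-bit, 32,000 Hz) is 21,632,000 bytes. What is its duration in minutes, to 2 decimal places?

Byte rate = 32,000 × 2 × 2 = 128,000 bytes/s.
Duration = 21,632,000 / 128,000 = 169 s.
169 s / 60 = 2.82 minutes.

2.82 minutes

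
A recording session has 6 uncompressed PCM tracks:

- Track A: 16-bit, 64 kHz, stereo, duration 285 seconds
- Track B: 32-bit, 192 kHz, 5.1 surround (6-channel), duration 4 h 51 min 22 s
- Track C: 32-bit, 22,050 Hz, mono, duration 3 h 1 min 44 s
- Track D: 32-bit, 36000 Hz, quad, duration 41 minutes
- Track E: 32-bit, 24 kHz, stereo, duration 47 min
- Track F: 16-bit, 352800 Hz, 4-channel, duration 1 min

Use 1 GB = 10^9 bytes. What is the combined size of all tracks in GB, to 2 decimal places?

83.72 GB

Track A: 64,000 × 285 × 2 × 2 = 72,960,000 bytes.
Track B: 4 h 51 min 22 s = 17,482 s; 192,000 × 17,482 × 4 × 6 = 80,557,056,000 bytes.
Track C: 3 h 1 min 44 s = 10,904 s; 22,050 × 10,904 × 4 × 1 = 961,732,800 bytes.
Track D: 41 minutes = 2,460 s; 36,000 × 2,460 × 4 × 4 = 1,416,960,000 bytes.
Track E: 47 min = 2,820 s; 24,000 × 2,820 × 4 × 2 = 541,440,000 bytes.
Track F: 1 min = 60 s; 352,800 × 60 × 2 × 4 = 169,344,000 bytes.
Total = 83,719,492,800 bytes = 83.72 GB.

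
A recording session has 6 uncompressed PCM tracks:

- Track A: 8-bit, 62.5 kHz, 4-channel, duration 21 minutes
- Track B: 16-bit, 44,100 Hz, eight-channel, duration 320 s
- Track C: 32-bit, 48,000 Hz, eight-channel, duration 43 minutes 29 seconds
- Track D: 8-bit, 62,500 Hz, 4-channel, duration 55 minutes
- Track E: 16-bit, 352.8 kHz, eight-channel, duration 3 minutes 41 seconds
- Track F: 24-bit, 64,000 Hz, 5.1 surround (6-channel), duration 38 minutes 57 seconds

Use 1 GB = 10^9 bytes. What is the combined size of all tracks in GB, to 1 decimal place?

9.3 GB

Track A: 21 minutes = 1,260 s; 62,500 × 1,260 × 1 × 4 = 315,000,000 bytes.
Track B: 44,100 × 320 × 2 × 8 = 225,792,000 bytes.
Track C: 43 minutes 29 seconds = 2,609 s; 48,000 × 2,609 × 4 × 8 = 4,007,424,000 bytes.
Track D: 55 minutes = 3,300 s; 62,500 × 3,300 × 1 × 4 = 825,000,000 bytes.
Track E: 3 minutes 41 seconds = 221 s; 352,800 × 221 × 2 × 8 = 1,247,500,800 bytes.
Track F: 38 minutes 57 seconds = 2,337 s; 64,000 × 2,337 × 3 × 6 = 2,692,224,000 bytes.
Total = 9,312,940,800 bytes = 9.3 GB.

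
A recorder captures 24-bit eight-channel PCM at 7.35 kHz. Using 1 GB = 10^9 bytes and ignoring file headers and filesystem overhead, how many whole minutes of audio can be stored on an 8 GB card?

755 minutes

Uncompressed byte rate = 7,350 × 3 × 8 = 176,400 bytes/s.
Capacity = 8 × 1,000,000,000 = 8,000,000,000 bytes.
8,000,000,000 / 176,400 ≈ 45351.47 s → 755 minutes.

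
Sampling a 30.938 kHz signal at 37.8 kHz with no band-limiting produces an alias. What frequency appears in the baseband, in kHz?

Nyquist = 37,800/2 = 18,900 Hz; 30,938 Hz exceeds it.
Alias = |30,938 − 1×37,800| = |30,938 − 37,800| = 6,862 Hz = 6.862 kHz.

6.862 kHz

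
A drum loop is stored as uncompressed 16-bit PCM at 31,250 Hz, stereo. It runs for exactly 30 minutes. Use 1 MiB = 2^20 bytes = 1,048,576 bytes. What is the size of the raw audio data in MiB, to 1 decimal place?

214.6 MiB

Duration = exactly 30 minutes = 1,800 s.
Bytes = 31,250 samples/s × 1,800 s × 2 bytes/sample × 2 ch = 225,000,000 bytes.
225,000,000 / 1,048,576 = 214.6 MiB.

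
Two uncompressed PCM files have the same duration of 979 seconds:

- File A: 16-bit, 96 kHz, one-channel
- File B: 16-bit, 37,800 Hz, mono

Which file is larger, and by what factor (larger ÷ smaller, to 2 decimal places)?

File A, by a factor of 2.54

File A: 96,000 × 2 × 1 = 192,000 bytes/s.
File B: 37,800 × 2 × 1 = 75,600 bytes/s.
File A is larger; ratio = 187,968,000 / 74,012,400 = 2.54.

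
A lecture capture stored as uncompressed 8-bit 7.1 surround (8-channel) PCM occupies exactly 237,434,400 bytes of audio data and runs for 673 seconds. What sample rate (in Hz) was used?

Bytes = sample_rate × seconds × bytes_per_sample × channels.
sample_rate = 237,434,400 / (673 × 1 × 8) = 237,434,400 / 5,384 = 44,100 Hz.

44,100 Hz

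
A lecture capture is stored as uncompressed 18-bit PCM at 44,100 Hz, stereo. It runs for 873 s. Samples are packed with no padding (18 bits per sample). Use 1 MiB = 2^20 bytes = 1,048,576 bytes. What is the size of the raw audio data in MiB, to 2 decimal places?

Bits = 44,100 × 873 × 18 × 2 = 1,385,974,800 bits = 173,246,850 bytes.
173,246,850 / 1,048,576 = 165.22 MiB.

165.22 MiB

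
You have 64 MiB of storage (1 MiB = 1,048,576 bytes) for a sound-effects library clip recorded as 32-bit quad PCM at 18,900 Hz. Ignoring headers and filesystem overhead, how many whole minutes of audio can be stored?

3 minutes

Uncompressed byte rate = 18,900 × 4 × 4 = 302,400 bytes/s.
Capacity = 64 × 1,048,576 = 67,108,864 bytes.
67,108,864 / 302,400 ≈ 221.92 s → 3 minutes.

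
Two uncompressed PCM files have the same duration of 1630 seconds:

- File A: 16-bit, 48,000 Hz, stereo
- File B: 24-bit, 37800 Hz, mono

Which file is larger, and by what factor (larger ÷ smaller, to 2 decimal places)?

File A, by a factor of 1.69

File A: 48,000 × 2 × 2 = 192,000 bytes/s.
File B: 37,800 × 3 × 1 = 113,400 bytes/s.
File A is larger; ratio = 312,960,000 / 184,842,000 = 1.69.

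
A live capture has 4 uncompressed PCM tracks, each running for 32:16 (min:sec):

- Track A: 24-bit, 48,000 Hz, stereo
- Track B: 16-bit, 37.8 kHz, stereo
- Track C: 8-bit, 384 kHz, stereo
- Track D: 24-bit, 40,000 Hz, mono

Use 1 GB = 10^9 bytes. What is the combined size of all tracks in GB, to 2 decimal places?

2.57 GB

32:16 (min:sec) = 1,936 s.
Track A: 48,000 × 1,936 × 3 × 2 = 557,568,000 bytes.
Track B: 37,800 × 1,936 × 2 × 2 = 292,723,200 bytes.
Track C: 384,000 × 1,936 × 1 × 2 = 1,486,848,000 bytes.
Track D: 40,000 × 1,936 × 3 × 1 = 232,320,000 bytes.
Total = 2,569,459,200 bytes = 2.57 GB.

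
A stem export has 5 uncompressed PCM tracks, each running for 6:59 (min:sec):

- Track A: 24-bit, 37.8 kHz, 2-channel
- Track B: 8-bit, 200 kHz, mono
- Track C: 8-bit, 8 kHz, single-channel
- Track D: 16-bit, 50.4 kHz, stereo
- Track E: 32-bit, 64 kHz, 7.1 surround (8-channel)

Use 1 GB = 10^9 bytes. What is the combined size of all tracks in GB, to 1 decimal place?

1.1 GB

6:59 (min:sec) = 419 s.
Track A: 37,800 × 419 × 3 × 2 = 95,029,200 bytes.
Track B: 200,000 × 419 × 1 × 1 = 83,800,000 bytes.
Track C: 8,000 × 419 × 1 × 1 = 3,352,000 bytes.
Track D: 50,400 × 419 × 2 × 2 = 84,470,400 bytes.
Track E: 64,000 × 419 × 4 × 8 = 858,112,000 bytes.
Total = 1,124,763,600 bytes = 1.1 GB.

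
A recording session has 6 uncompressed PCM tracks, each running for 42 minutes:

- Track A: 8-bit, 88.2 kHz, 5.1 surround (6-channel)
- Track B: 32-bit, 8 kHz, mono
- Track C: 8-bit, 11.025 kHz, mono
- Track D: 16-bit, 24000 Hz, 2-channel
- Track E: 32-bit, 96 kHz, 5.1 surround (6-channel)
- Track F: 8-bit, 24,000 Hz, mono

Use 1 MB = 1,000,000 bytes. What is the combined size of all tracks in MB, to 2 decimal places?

42 minutes = 2,520 s.
Track A: 88,200 × 2,520 × 1 × 6 = 1,333,584,000 bytes.
Track B: 8,000 × 2,520 × 4 × 1 = 80,640,000 bytes.
Track C: 11,025 × 2,520 × 1 × 1 = 27,783,000 bytes.
Track D: 24,000 × 2,520 × 2 × 2 = 241,920,000 bytes.
Track E: 96,000 × 2,520 × 4 × 6 = 5,806,080,000 bytes.
Track F: 24,000 × 2,520 × 1 × 1 = 60,480,000 bytes.
Total = 7,550,487,000 bytes = 7550.49 MB.

7550.49 MB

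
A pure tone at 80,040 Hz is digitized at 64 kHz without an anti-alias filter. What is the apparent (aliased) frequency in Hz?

16,040 Hz

Nyquist = 64,000/2 = 32,000 Hz; 80,040 Hz exceeds it.
Alias = |80,040 − 1×64,000| = |80,040 − 64,000| = 16,040 Hz.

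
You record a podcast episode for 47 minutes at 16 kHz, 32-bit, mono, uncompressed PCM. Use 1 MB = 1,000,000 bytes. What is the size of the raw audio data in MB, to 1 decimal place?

180.5 MB

Duration = 47 minutes = 2,820 s.
Bytes = 16,000 samples/s × 2,820 s × 4 bytes/sample × 1 ch = 180,480,000 bytes.
180,480,000 / 1,000,000 = 180.5 MB.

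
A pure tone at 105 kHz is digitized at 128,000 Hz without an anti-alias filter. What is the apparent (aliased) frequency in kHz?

Nyquist = 128,000/2 = 64,000 Hz; 105,000 Hz exceeds it.
Alias = |105,000 − 1×128,000| = |105,000 − 128,000| = 23,000 Hz = 23 kHz.

23 kHz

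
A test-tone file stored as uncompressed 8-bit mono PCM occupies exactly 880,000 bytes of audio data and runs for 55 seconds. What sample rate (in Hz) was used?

Bytes = sample_rate × seconds × bytes_per_sample × channels.
sample_rate = 880,000 / (55 × 1 × 1) = 880,000 / 55 = 16,000 Hz.

16,000 Hz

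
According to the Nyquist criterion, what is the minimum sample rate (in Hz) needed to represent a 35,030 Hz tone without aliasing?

Minimum sample rate = 2 × 35,030 Hz = 70,060 Hz.

70,060 Hz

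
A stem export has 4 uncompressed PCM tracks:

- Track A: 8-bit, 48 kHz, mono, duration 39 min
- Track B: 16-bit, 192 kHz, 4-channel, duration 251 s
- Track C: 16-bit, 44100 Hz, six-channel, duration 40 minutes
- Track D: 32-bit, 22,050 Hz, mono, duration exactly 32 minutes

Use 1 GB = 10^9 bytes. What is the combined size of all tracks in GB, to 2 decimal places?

1.94 GB

Track A: 39 min = 2,340 s; 48,000 × 2,340 × 1 × 1 = 112,320,000 bytes.
Track B: 192,000 × 251 × 2 × 4 = 385,536,000 bytes.
Track C: 40 minutes = 2,400 s; 44,100 × 2,400 × 2 × 6 = 1,270,080,000 bytes.
Track D: exactly 32 minutes = 1,920 s; 22,050 × 1,920 × 4 × 1 = 169,344,000 bytes.
Total = 1,937,280,000 bytes = 1.94 GB.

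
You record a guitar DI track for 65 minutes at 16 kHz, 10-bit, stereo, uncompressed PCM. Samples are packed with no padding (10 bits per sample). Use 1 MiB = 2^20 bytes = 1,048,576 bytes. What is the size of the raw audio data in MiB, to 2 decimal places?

148.77 MiB

Duration = 65 minutes = 3,900 s.
Bits = 16,000 × 3,900 × 10 × 2 = 1,248,000,000 bits = 156,000,000 bytes.
156,000,000 / 1,048,576 = 148.77 MiB.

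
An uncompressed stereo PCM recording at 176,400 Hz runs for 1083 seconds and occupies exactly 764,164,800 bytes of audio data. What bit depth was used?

16 bits

Bytes per sample = 764,164,800 / (176,400 × 1,083 × 2) = 764,164,800 / 382,082,400 = 2.
Bit depth = 2 × 8 = 16 bits.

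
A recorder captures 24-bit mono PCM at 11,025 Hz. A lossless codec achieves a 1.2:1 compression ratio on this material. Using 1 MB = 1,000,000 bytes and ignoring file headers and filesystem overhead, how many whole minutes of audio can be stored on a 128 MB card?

77 minutes

Uncompressed byte rate = 11,025 × 3 × 1 = 33,075 bytes/s.
After 1.2:1 compression, effective rate ≈ 27562.5 bytes/s.
Capacity = 128 × 1,000,000 = 128,000,000 bytes.
128,000,000 / effective rate ≈ 4643.99 s → 77 minutes.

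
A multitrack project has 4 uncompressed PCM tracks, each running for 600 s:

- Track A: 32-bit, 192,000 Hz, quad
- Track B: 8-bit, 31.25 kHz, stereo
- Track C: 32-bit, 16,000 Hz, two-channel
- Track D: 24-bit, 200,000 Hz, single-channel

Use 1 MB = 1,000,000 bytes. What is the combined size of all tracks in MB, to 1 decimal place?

Track A: 192,000 × 600 × 4 × 4 = 1,843,200,000 bytes.
Track B: 31,250 × 600 × 1 × 2 = 37,500,000 bytes.
Track C: 16,000 × 600 × 4 × 2 = 76,800,000 bytes.
Track D: 200,000 × 600 × 3 × 1 = 360,000,000 bytes.
Total = 2,317,500,000 bytes = 2317.5 MB.

2317.5 MB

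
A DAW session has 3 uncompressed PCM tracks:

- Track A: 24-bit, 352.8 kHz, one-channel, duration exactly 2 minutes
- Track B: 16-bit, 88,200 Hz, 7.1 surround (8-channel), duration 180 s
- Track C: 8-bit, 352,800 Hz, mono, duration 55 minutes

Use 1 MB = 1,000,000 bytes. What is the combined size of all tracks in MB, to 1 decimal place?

1545.3 MB

Track A: exactly 2 minutes = 120 s; 352,800 × 120 × 3 × 1 = 127,008,000 bytes.
Track B: 88,200 × 180 × 2 × 8 = 254,016,000 bytes.
Track C: 55 minutes = 3,300 s; 352,800 × 3,300 × 1 × 1 = 1,164,240,000 bytes.
Total = 1,545,264,000 bytes = 1545.3 MB.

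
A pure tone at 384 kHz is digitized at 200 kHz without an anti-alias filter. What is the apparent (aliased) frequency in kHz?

16 kHz

Nyquist = 200,000/2 = 100,000 Hz; 384,000 Hz exceeds it.
Alias = |384,000 − 2×200,000| = |384,000 − 400,000| = 16,000 Hz = 16 kHz.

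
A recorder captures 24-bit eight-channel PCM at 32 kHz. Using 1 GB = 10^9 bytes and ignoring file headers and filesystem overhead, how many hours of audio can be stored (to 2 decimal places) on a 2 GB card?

0.72 hours

Uncompressed byte rate = 32,000 × 3 × 8 = 768,000 bytes/s.
Capacity = 2 × 1,000,000,000 = 2,000,000,000 bytes.
2,000,000,000 / 768,000 ≈ 2604.17 s → 0.72 hours.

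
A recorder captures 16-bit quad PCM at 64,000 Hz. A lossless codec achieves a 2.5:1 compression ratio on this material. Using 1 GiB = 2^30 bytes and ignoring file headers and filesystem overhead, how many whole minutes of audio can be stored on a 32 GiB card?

Uncompressed byte rate = 64,000 × 2 × 4 = 512,000 bytes/s.
After 2.5:1 compression, effective rate ≈ 204800 bytes/s.
Capacity = 32 × 1,073,741,824 = 34,359,738,368 bytes.
34,359,738,368 / effective rate ≈ 167772.16 s → 2,796 minutes.

2,796 minutes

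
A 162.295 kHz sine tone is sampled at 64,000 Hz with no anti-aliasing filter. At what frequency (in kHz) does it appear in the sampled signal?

29.705 kHz

Nyquist = 64,000/2 = 32,000 Hz; 162,295 Hz exceeds it.
Alias = |162,295 − 3×64,000| = |162,295 − 192,000| = 29,705 Hz = 29.705 kHz.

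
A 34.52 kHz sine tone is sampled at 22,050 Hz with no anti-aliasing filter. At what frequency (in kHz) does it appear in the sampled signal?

Nyquist = 22,050/2 = 11,025 Hz; 34,520 Hz exceeds it.
Alias = |34,520 − 2×22,050| = |34,520 − 44,100| = 9,580 Hz = 9.58 kHz.

9.58 kHz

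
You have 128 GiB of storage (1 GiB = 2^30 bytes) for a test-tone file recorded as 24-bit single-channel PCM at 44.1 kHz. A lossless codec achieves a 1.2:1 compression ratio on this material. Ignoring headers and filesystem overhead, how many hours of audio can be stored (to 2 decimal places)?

Uncompressed byte rate = 44,100 × 3 × 1 = 132,300 bytes/s.
After 1.2:1 compression, effective rate ≈ 110250 bytes/s.
Capacity = 128 × 1,073,741,824 = 137,438,953,472 bytes.
137,438,953,472 / effective rate ≈ 1246611.82 s → 346.28 hours.

346.28 hours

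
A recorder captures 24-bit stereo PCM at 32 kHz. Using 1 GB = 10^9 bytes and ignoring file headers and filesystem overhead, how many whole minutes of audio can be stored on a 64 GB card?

Uncompressed byte rate = 32,000 × 3 × 2 = 192,000 bytes/s.
Capacity = 64 × 1,000,000,000 = 64,000,000,000 bytes.
64,000,000,000 / 192,000 ≈ 333333.33 s → 5,555 minutes.

5,555 minutes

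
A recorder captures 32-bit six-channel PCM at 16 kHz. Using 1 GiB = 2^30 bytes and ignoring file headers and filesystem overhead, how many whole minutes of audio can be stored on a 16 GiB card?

Uncompressed byte rate = 16,000 × 4 × 6 = 384,000 bytes/s.
Capacity = 16 × 1,073,741,824 = 17,179,869,184 bytes.
17,179,869,184 / 384,000 ≈ 44739.24 s → 745 minutes.

745 minutes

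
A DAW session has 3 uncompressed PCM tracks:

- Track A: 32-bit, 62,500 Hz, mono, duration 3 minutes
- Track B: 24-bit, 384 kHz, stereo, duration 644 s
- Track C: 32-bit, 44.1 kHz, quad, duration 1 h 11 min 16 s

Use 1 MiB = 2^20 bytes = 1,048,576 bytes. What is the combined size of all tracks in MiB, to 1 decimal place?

Track A: 3 minutes = 180 s; 62,500 × 180 × 4 × 1 = 45,000,000 bytes.
Track B: 384,000 × 644 × 3 × 2 = 1,483,776,000 bytes.
Track C: 1 h 11 min 16 s = 4,276 s; 44,100 × 4,276 × 4 × 4 = 3,017,145,600 bytes.
Total = 4,545,921,600 bytes = 4335.3 MiB.

4335.3 MiB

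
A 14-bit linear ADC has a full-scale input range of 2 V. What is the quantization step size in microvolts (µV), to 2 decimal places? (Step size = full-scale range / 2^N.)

2 V / 2^14 = 2 / 16,384 V = 122.07 µV.

122.07 µV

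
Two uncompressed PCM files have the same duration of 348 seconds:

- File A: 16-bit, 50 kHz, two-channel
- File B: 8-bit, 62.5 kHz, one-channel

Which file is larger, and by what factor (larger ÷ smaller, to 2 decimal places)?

File A, by a factor of 3.20

File A: 50,000 × 2 × 2 = 200,000 bytes/s.
File B: 62,500 × 1 × 1 = 62,500 bytes/s.
File A is larger; ratio = 69,600,000 / 21,750,000 = 3.20.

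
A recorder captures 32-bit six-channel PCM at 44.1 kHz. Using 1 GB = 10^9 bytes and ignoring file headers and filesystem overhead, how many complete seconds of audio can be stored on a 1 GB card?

Uncompressed byte rate = 44,100 × 4 × 6 = 1,058,400 bytes/s.
Capacity = 1 × 1,000,000,000 = 1,000,000,000 bytes.
1,000,000,000 / 1,058,400 ≈ 944.82 s → 944 seconds.

944 seconds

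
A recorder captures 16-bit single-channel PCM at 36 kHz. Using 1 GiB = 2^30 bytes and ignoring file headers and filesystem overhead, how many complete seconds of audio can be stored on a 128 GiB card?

Uncompressed byte rate = 36,000 × 2 × 1 = 72,000 bytes/s.
Capacity = 128 × 1,073,741,824 = 137,438,953,472 bytes.
137,438,953,472 / 72,000 ≈ 1908874.35 s → 1,908,874 seconds.

1,908,874 seconds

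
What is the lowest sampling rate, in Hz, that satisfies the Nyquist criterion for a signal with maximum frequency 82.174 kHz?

Minimum sample rate = 2 × 82,174 Hz = 164,348 Hz.

164,348 Hz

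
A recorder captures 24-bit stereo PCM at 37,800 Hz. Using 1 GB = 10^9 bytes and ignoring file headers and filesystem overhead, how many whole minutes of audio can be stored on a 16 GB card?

Uncompressed byte rate = 37,800 × 3 × 2 = 226,800 bytes/s.
Capacity = 16 × 1,000,000,000 = 16,000,000,000 bytes.
16,000,000,000 / 226,800 ≈ 70546.74 s → 1,175 minutes.

1,175 minutes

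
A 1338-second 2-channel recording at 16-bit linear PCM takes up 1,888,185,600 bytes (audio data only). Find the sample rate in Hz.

Bytes = sample_rate × seconds × bytes_per_sample × channels.
sample_rate = 1,888,185,600 / (1,338 × 2 × 2) = 1,888,185,600 / 5,352 = 352,800 Hz.

352,800 Hz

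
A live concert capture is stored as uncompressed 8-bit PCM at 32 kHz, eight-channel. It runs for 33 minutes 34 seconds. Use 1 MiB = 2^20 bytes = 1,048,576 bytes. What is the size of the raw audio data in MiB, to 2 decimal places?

491.70 MiB

Duration = 33 minutes 34 seconds = 2,014 s.
Bytes = 32,000 samples/s × 2,014 s × 1 bytes/sample × 8 ch = 515,584,000 bytes.
515,584,000 / 1,048,576 = 491.70 MiB.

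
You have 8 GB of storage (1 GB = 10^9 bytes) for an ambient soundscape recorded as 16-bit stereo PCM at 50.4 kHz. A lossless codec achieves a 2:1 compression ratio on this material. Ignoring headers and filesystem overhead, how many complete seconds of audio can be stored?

79,365 seconds

Uncompressed byte rate = 50,400 × 2 × 2 = 201,600 bytes/s.
After 2:1 compression, effective rate ≈ 100800 bytes/s.
Capacity = 8 × 1,000,000,000 = 8,000,000,000 bytes.
8,000,000,000 / effective rate ≈ 79365.08 s → 79,365 seconds.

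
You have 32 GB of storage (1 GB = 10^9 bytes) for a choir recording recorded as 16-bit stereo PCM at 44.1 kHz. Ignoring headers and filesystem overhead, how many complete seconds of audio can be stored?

181,405 seconds

Uncompressed byte rate = 44,100 × 2 × 2 = 176,400 bytes/s.
Capacity = 32 × 1,000,000,000 = 32,000,000,000 bytes.
32,000,000,000 / 176,400 ≈ 181405.9 s → 181,405 seconds.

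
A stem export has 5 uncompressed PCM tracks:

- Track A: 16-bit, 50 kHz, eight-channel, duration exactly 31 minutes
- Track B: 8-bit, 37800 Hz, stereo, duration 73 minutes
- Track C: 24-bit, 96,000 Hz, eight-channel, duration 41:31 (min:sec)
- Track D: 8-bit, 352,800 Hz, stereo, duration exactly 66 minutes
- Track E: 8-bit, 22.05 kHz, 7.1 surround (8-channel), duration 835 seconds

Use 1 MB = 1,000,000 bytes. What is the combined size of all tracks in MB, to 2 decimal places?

10499.86 MB

Track A: exactly 31 minutes = 1,860 s; 50,000 × 1,860 × 2 × 8 = 1,488,000,000 bytes.
Track B: 73 minutes = 4,380 s; 37,800 × 4,380 × 1 × 2 = 331,128,000 bytes.
Track C: 41:31 (min:sec) = 2,491 s; 96,000 × 2,491 × 3 × 8 = 5,739,264,000 bytes.
Track D: exactly 66 minutes = 3,960 s; 352,800 × 3,960 × 1 × 2 = 2,794,176,000 bytes.
Track E: 22,050 × 835 × 1 × 8 = 147,294,000 bytes.
Total = 10,499,862,000 bytes = 10499.86 MB.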